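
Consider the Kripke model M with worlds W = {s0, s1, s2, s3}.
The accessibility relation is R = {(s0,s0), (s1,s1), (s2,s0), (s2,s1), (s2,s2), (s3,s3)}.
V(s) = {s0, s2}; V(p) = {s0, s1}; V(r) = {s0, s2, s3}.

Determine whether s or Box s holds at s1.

No

Recall that Box ψ holds at a world iff ψ holds at every accessible world, and Dia ψ holds iff ψ holds at some accessible world.
At s1: s is false, Box s is false, so s or Box s is false.
  At s1: Box s requires s at every successor {s1}.
    s fails at s1, so Box s is false at s1.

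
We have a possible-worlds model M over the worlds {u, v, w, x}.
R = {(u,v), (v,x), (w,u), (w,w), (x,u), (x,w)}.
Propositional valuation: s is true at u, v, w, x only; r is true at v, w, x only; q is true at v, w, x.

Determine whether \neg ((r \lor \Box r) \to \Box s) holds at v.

No

At v: (r \lor \Box r) \to \Box s is true, so \neg ((r \lor \Box r) \to \Box s) is false.
  At v: r \lor \Box r is true, \Box s is true, so (r \lor \Box r) \to \Box s is true.
    At v: r is true, \Box r is true, so r \lor \Box r is true.
      At v: \Box r requires r at every successor {x}.
        At x: r is true.
      So \Box r is true at v.
    At v: \Box s requires s at every successor {x}.
      At x: s is true.
    So \Box s is true at v.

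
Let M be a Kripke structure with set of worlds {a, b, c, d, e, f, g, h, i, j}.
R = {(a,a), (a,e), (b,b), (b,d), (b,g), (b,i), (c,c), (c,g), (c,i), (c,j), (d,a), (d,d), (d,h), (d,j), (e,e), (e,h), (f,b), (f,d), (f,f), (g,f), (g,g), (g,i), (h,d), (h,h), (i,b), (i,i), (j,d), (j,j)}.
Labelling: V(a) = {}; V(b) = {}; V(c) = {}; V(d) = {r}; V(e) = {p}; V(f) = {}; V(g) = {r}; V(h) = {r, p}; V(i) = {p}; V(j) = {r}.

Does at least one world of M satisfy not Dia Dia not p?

No

Let φ = not Dia Dia not p. Evaluate φ at each world:
  a (successors {a, e}): φ is false.
  b (successors {b, d, g, i}): φ is false.
  c (successors {c, g, i, j}): φ is false.
  d (successors {a, d, h, j}): φ is false.
  e (successors {e, h}): φ is false.
  f (successors {b, d, f}): φ is false.
  g (successors {f, g, i}): φ is false.
  h (successors {d, h}): φ is false.
  i (successors {b, i}): φ is false.
  j (successors {d, j}): φ is false.
For instance, at c:
  At c: Dia Dia not p is true, so not Dia Dia not p is false.
    At c: Dia Dia not p requires Dia not p at some successor in {c, g, i, j}.
      Dia not p holds at c, so Dia Dia not p is true at c.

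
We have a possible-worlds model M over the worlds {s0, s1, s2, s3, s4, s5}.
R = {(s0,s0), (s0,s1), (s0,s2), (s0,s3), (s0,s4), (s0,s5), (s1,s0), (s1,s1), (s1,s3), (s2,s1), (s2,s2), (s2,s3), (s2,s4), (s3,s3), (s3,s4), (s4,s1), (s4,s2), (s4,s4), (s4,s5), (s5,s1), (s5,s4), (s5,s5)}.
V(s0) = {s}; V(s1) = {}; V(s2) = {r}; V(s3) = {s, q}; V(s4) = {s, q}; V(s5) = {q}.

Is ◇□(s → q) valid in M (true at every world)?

Recall that □ψ holds at a world iff ψ holds at every accessible world, and ◇ψ holds iff ψ holds at some accessible world.
Let φ = ◇□(s → q). Evaluate φ at each world:
  s0 (successors {s0, s1, s2, s3, s4, s5}): φ is true.
  s1 (successors {s0, s1, s3}): φ is true.
  s2 (successors {s1, s2, s3, s4}): φ is true.
  s3 (successors {s3, s4}): φ is true.
  s4 (successors {s1, s2, s4, s5}): φ is true.
  s5 (successors {s1, s4, s5}): φ is true.
For instance, at s2:
  At s2: ◇□(s → q) requires □(s → q) at some successor in {s1, s2, s3, s4}.
    □(s → q) holds at s2, so ◇□(s → q) is true at s2.
      At s2: □(s → q) requires s → q at every successor {s1, s2, s3, s4}.
        At s1: s → q is true.
        At s2: s → q is true.
        At s3: s → q is true.
        At s4: s → q is true.
      So □(s → q) is true at s2.

Yes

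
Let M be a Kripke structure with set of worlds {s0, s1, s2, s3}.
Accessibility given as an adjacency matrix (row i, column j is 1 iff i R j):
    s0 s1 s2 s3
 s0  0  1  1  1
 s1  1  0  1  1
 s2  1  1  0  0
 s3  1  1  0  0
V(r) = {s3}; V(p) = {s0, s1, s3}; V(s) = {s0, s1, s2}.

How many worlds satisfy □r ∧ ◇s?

Let φ = □r ∧ ◇s. Evaluate φ at each world:
  s0 (successors {s1, s2, s3}): φ is false.
  s1 (successors {s0, s2, s3}): φ is false.
  s2 (successors {s0, s1}): φ is false.
  s3 (successors {s0, s1}): φ is false.
For instance, at s1:
  At s1: □r is false, ◇s is true, so □r ∧ ◇s is false.
    At s1: □r requires r at every successor {s0, s2, s3}.
      r fails at s0, so □r is false at s1.
    At s1: ◇s requires s at some successor in {s0, s2, s3}.
      s holds at s0, so ◇s is true at s1.
Satisfying worlds: none.

0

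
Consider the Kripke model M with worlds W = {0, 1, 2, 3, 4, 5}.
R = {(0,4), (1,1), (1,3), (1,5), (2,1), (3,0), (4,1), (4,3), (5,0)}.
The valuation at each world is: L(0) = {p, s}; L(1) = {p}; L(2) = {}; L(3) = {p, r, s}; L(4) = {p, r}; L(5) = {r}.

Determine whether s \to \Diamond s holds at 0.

No

At 0: s is true, \Diamond s is false, so s \to \Diamond s is false.
  At 0: \Diamond s requires s at some successor in {4}.
    At 4: s is false.
  So \Diamond s is false at 0.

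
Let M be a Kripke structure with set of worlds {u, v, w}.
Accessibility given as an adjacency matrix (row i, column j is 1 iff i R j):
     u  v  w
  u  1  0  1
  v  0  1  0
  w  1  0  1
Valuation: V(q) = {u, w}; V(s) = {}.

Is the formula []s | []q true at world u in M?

Recall that []ψ holds at a world iff ψ holds at every accessible world, and <>ψ holds iff ψ holds at some accessible world.
At u: []s is false, []q is true, so []s | []q is true.
  At u: []s requires s at every successor {u, w}.
    s fails at u, so []s is false at u.
  At u: []q requires q at every successor {u, w}.
    At u: q is true.
    At w: q is true.
  So []q is true at u.

Yes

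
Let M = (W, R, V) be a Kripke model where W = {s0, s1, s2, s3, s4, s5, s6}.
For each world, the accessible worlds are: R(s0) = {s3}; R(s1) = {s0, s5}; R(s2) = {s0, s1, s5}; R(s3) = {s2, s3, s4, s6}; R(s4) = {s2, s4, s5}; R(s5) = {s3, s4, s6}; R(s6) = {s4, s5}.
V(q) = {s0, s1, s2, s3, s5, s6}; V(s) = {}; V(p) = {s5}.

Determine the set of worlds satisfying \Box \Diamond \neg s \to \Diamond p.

Recall that \Box ψ holds at a world iff ψ holds at every accessible world, and \Diamond ψ holds iff ψ holds at some accessible world.
Let φ = \Box \Diamond \neg s \to \Diamond p. Evaluate φ at each world:
  s0 (successors {s3}): φ is false.
  s1 (successors {s0, s5}): φ is true.
  s2 (successors {s0, s1, s5}): φ is true.
  s3 (successors {s2, s3, s4, s6}): φ is false.
  s4 (successors {s2, s4, s5}): φ is true.
  s5 (successors {s3, s4, s6}): φ is false.
  s6 (successors {s4, s5}): φ is true.
For instance, at s4:
  At s4: \Box \Diamond \neg s is true, \Diamond p is true, so \Box \Diamond \neg s \to \Diamond p is true.
    At s4: \Box \Diamond \neg s requires \Diamond \neg s at every successor {s2, s4, s5}.
      At s2: \Diamond \neg s is true.
      At s4: \Diamond \neg s is true.
      At s5: \Diamond \neg s is true.
    So \Box \Diamond \neg s is true at s4.
    At s4: \Diamond p requires p at some successor in {s2, s4, s5}.
      p holds at s5, so \Diamond p is true at s4.
Satisfying worlds: {s1, s2, s4, s6}

s1, s2, s4, s6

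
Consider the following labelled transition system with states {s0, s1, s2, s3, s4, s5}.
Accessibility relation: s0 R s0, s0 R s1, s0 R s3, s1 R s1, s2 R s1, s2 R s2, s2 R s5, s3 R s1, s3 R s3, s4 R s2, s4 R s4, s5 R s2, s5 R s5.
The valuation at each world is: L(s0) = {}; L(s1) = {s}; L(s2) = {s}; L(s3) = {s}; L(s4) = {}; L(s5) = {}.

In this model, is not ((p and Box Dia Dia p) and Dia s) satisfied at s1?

Yes

Recall that Box ψ holds at a world iff ψ holds at every accessible world, and Dia ψ holds iff ψ holds at some accessible world.
At s1: (p and Box Dia Dia p) and Dia s is false, so not ((p and Box Dia Dia p) and Dia s) is true.
  At s1: p and Box Dia Dia p is false, Dia s is true, so (p and Box Dia Dia p) and Dia s is false.
    At s1: p is false, Box Dia Dia p is false, so p and Box Dia Dia p is false.
      At s1: Box Dia Dia p requires Dia Dia p at every successor {s1}.
        Dia Dia p fails at s1, so Box Dia Dia p is false at s1.
    At s1: Dia s requires s at some successor in {s1}.
      s holds at s1, so Dia s is true at s1.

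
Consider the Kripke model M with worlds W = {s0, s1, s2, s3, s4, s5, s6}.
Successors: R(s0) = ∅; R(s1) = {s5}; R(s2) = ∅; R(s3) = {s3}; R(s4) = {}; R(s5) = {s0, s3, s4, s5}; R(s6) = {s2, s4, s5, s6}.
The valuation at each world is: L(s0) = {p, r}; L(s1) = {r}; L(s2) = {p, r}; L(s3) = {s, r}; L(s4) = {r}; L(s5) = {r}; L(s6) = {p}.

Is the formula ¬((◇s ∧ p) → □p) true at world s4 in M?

No

At s4: (◇s ∧ p) → □p is true, so ¬((◇s ∧ p) → □p) is false.
  At s4: ◇s ∧ p is false, □p is true, so (◇s ∧ p) → □p is true.
    At s4: ◇s is false, p is false, so ◇s ∧ p is false.
      At s4: no accessible worlds, so ◇s is false.
    At s4: no accessible worlds, so □p holds vacuously.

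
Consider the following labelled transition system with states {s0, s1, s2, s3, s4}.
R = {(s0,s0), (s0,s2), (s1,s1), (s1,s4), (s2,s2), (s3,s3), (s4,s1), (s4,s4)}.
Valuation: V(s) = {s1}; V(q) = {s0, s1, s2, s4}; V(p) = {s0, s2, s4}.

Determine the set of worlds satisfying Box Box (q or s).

Recall that Box ψ holds at a world iff ψ holds at every accessible world, and Dia ψ holds iff ψ holds at some accessible world.
Let φ = Box Box (q or s). Evaluate φ at each world:
  s0 (successors {s0, s2}): φ is true.
  s1 (successors {s1, s4}): φ is true.
  s2 (successors {s2}): φ is true.
  s3 (successors {s3}): φ is false.
  s4 (successors {s1, s4}): φ is true.
For instance, at s0:
  At s0: Box Box (q or s) requires Box (q or s) at every successor {s0, s2}.
      At s0: Box (q or s) requires q or s at every successor {s0, s2}.
        At s0: q or s is true.
        At s2: q or s is true.
      So Box (q or s) is true at s0.
      At s2: Box (q or s) requires q or s at every successor {s2}.
        At s2: q or s is true.
      So Box (q or s) is true at s2.
  So Box Box (q or s) is true at s0.
Satisfying worlds: {s0, s1, s2, s4}

s0, s1, s2, s4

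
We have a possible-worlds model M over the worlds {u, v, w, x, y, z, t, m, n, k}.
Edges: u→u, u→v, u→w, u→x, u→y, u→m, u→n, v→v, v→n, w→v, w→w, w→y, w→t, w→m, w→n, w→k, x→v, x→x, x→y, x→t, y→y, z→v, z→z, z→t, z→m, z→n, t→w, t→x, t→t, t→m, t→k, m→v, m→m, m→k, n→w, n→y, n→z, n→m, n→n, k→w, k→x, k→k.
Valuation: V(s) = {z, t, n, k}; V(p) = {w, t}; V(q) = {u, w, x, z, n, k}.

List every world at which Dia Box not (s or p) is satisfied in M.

Let φ = Dia Box not (s or p). Evaluate φ at each world:
  u (successors {u, v, w, x, y, m, n}): φ is true.
  v (successors {v, n}): φ is false.
  w (successors {v, w, y, t, m, n, k}): φ is true.
  x (successors {v, x, y, t}): φ is true.
  y (successors {y}): φ is true.
  z (successors {v, z, t, m, n}): φ is false.
  t (successors {w, x, t, m, k}): φ is false.
  m (successors {v, m, k}): φ is false.
  n (successors {w, y, z, m, n}): φ is true.
  k (successors {w, x, k}): φ is false.
For instance, at m:
  At m: Dia Box not (s or p) requires Box not (s or p) at some successor in {v, m, k}.
    At v: Box not (s or p) is false.
    At m: Box not (s or p) is false.
    At k: Box not (s or p) is false.
  So Dia Box not (s or p) is false at m.
Satisfying worlds: {u, w, x, y, n}

u, w, x, y, n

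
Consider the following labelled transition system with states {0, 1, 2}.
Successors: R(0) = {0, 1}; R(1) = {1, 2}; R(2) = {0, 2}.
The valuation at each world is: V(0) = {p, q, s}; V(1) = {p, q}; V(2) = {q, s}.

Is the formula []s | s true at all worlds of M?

No

Recall that []ψ holds at a world iff ψ holds at every accessible world, and <>ψ holds iff ψ holds at some accessible world.
Let φ = []s | s. Evaluate φ at each world:
  0 (successors {0, 1}): φ is true.
  1 (successors {1, 2}): φ is false.
  2 (successors {0, 2}): φ is true.
Detail at 1 (counterexample):
  At 1: []s is false, s is false, so []s | s is false.
    At 1: []s requires s at every successor {1, 2}.
      s fails at 1, so []s is false at 1.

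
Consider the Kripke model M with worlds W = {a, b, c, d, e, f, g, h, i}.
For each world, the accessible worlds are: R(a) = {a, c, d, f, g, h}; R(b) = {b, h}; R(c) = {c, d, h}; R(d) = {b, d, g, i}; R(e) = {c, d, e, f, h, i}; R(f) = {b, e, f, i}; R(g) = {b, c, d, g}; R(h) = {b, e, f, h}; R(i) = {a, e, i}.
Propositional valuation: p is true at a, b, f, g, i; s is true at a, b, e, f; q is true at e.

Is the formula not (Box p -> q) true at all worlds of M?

No

Let φ = not (Box p -> q). Evaluate φ at each world:
  a (successors {a, c, d, f, g, h}): φ is false.
  b (successors {b, h}): φ is false.
  c (successors {c, d, h}): φ is false.
  d (successors {b, d, g, i}): φ is false.
  e (successors {c, d, e, f, h, i}): φ is false.
  f (successors {b, e, f, i}): φ is false.
  g (successors {b, c, d, g}): φ is false.
  h (successors {b, e, f, h}): φ is false.
  i (successors {a, e, i}): φ is false.
Detail at a (counterexample):
  At a: Box p -> q is true, so not (Box p -> q) is false.
    At a: Box p is false, q is false, so Box p -> q is true.
      At a: Box p requires p at every successor {a, c, d, f, g, h}.
        p fails at c, so Box p is false at a.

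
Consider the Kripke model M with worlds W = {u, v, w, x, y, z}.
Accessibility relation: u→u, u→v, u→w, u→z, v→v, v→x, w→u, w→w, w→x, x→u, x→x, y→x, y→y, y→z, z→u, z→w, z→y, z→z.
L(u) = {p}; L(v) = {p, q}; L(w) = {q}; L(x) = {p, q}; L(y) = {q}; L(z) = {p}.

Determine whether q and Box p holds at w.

Recall that Box ψ holds at a world iff ψ holds at every accessible world, and Dia ψ holds iff ψ holds at some accessible world.
At w: q is true, Box p is false, so q and Box p is false.
  At w: Box p requires p at every successor {u, w, x}.
    p fails at w, so Box p is false at w.

No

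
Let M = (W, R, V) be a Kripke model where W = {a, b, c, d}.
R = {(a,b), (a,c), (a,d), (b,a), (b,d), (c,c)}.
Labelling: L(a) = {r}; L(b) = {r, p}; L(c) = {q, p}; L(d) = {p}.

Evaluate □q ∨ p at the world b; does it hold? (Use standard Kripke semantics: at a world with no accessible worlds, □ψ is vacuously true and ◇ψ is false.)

Yes

At b: □q is false, p is true, so □q ∨ p is true.
  At b: □q requires q at every successor {a, d}.
    q fails at a, so □q is false at b.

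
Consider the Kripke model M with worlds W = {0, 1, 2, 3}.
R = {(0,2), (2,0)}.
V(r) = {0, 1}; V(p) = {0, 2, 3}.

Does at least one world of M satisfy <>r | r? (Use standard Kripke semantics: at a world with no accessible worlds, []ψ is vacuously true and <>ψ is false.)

Yes

Recall that <>ψ holds at a world iff ψ holds at some accessible world.
Let φ = <>r | r. Evaluate φ at each world:
  0 (successors {2}): φ is true.
  1 (successors ∅): φ is true.
  2 (successors {0}): φ is true.
  3 (successors ∅): φ is false.
Detail at 0 (witness):
  At 0: <>r is false, r is true, so <>r | r is true.
    At 0: <>r requires r at some successor in {2}.
      At 2: r is false.
    So <>r is false at 0.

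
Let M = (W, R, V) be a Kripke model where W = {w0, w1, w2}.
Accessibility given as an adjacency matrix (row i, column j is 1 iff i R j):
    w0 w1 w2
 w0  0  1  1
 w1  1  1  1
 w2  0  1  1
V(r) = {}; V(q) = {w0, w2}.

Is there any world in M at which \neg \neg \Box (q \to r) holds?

Let φ = \neg \neg \Box (q \to r). Evaluate φ at each world:
  w0 (successors {w1, w2}): φ is false.
  w1 (successors {w0, w1, w2}): φ is false.
  w2 (successors {w1, w2}): φ is false.
For instance, at w1:
  At w1: \neg \Box (q \to r) is true, so \neg \neg \Box (q \to r) is false.
    At w1: \Box (q \to r) is false, so \neg \Box (q \to r) is true.
      At w1: \Box (q \to r) requires q \to r at every successor {w0, w1, w2}.
        q \to r fails at w0, so \Box (q \to r) is false at w1.

No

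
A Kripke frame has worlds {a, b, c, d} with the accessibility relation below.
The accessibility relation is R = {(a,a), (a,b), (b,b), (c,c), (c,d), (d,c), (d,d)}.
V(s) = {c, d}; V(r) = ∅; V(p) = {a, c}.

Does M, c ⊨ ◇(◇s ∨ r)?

At c: ◇(◇s ∨ r) requires ◇s ∨ r at some successor in {c, d}.
  ◇s ∨ r holds at c, so ◇(◇s ∨ r) is true at c.
    At c: ◇s is true, r is false, so ◇s ∨ r is true.
      At c: ◇s requires s at some successor in {c, d}.
        s holds at c, so ◇s is true at c.

Yes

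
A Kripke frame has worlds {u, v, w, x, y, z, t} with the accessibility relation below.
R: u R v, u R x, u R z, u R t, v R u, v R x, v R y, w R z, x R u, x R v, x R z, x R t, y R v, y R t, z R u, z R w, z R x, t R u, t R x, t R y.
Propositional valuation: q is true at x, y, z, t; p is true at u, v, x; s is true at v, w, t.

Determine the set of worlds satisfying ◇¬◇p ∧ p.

Recall that ◇ψ holds at a world iff ψ holds at some accessible world.
Let φ = ◇¬◇p ∧ p. Evaluate φ at each world:
  u (successors {v, x, z, t}): φ is false.
  v (successors {u, x, y}): φ is false.
  w (successors {z}): φ is false.
  x (successors {u, v, z, t}): φ is false.
  y (successors {v, t}): φ is false.
  z (successors {u, w, x}): φ is false.
  t (successors {u, x, y}): φ is false.
For instance, at t:
  At t: ◇¬◇p is false, p is false, so ◇¬◇p ∧ p is false.
    At t: ◇¬◇p requires ¬◇p at some successor in {u, x, y}.
      At u: ¬◇p is false.
      At x: ¬◇p is false.
      At y: ¬◇p is false.
    So ◇¬◇p is false at t.
Satisfying worlds: none.

none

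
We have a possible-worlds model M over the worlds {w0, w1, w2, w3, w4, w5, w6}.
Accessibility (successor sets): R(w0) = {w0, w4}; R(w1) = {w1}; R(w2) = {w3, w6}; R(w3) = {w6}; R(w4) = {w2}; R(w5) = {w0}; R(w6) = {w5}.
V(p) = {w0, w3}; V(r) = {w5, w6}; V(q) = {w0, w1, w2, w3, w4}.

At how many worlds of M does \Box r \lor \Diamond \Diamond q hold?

6

Let φ = \Box r \lor \Diamond \Diamond q. Evaluate φ at each world:
  w0 (successors {w0, w4}): φ is true.
  w1 (successors {w1}): φ is true.
  w2 (successors {w3, w6}): φ is false.
  w3 (successors {w6}): φ is true.
  w4 (successors {w2}): φ is true.
  w5 (successors {w0}): φ is true.
  w6 (successors {w5}): φ is true.
For instance, at w2:
  At w2: \Box r is false, \Diamond \Diamond q is false, so \Box r \lor \Diamond \Diamond q is false.
    At w2: \Box r requires r at every successor {w3, w6}.
      r fails at w3, so \Box r is false at w2.
    At w2: \Diamond \Diamond q requires \Diamond q at some successor in {w3, w6}.
      At w3: \Diamond q is false.
      At w6: \Diamond q is false.
    So \Diamond \Diamond q is false at w2.
Satisfying worlds: {w0, w1, w3, w4, w5, w6}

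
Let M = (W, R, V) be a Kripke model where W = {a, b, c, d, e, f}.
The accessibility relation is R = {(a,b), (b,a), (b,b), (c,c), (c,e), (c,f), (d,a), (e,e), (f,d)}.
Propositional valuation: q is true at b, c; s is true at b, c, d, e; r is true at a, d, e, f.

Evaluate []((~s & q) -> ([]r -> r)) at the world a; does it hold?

At a: []((~s & q) -> ([]r -> r)) requires (~s & q) -> ([]r -> r) at every successor {b}.
    At b: ~s & q is false, []r -> r is true, so (~s & q) -> ([]r -> r) is true.
      At b: []r is false, r is false, so []r -> r is true.
So []((~s & q) -> ([]r -> r)) is true at a.

Yes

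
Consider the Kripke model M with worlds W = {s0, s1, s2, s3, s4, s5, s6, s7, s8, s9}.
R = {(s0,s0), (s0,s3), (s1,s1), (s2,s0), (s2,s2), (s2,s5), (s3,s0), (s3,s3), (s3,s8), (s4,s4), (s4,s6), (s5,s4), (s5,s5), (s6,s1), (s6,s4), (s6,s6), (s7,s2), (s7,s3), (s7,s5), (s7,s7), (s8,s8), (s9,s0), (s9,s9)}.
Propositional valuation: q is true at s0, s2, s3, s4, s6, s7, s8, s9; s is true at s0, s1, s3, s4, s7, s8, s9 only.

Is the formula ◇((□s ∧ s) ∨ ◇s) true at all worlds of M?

Let φ = ◇((□s ∧ s) ∨ ◇s). Evaluate φ at each world:
  s0 (successors {s0, s3}): φ is true.
  s1 (successors {s1}): φ is true.
  s2 (successors {s0, s2, s5}): φ is true.
  s3 (successors {s0, s3, s8}): φ is true.
  s4 (successors {s4, s6}): φ is true.
  s5 (successors {s4, s5}): φ is true.
  s6 (successors {s1, s4, s6}): φ is true.
  s7 (successors {s2, s3, s5, s7}): φ is true.
  s8 (successors {s8}): φ is true.
  s9 (successors {s0, s9}): φ is true.
For instance, at s3:
  At s3: ◇((□s ∧ s) ∨ ◇s) requires (□s ∧ s) ∨ ◇s at some successor in {s0, s3, s8}.
    (□s ∧ s) ∨ ◇s holds at s0, so ◇((□s ∧ s) ∨ ◇s) is true at s3.
      At s0: □s ∧ s is true, ◇s is true, so (□s ∧ s) ∨ ◇s is true.

Yes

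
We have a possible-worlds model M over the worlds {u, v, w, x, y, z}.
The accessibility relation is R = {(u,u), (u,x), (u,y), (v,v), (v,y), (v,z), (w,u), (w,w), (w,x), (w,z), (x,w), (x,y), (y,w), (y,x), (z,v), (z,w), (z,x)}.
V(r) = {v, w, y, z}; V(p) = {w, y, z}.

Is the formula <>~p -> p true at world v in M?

At v: <>~p is true, p is false, so <>~p -> p is false.
  At v: <>~p requires ~p at some successor in {v, y, z}.
    ~p holds at v, so <>~p is true at v.

No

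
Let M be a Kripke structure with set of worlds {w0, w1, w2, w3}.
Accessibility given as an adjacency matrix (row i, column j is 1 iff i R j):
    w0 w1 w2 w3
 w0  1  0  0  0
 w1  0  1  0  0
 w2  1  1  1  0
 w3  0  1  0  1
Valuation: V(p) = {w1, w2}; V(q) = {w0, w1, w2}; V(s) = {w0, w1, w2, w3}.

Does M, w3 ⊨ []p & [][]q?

No

At w3: []p is false, [][]q is false, so []p & [][]q is false.
  At w3: []p requires p at every successor {w1, w3}.
    p fails at w3, so []p is false at w3.
  At w3: [][]q requires []q at every successor {w1, w3}.
    []q fails at w3, so [][]q is false at w3.
      At w3: []q requires q at every successor {w1, w3}.
        q fails at w3, so []q is false at w3.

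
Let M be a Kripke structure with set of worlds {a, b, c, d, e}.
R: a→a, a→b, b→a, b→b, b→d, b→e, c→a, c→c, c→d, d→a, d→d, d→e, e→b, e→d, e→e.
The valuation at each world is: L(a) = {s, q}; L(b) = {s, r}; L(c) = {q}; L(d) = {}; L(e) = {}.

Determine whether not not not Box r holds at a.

Yes

Recall that Box ψ holds at a world iff ψ holds at every accessible world, and Dia ψ holds iff ψ holds at some accessible world.
At a: not not Box r is false, so not not not Box r is true.
  At a: not Box r is true, so not not Box r is false.
    At a: Box r is false, so not Box r is true.
      At a: Box r requires r at every successor {a, b}.
        r fails at a, so Box r is false at a.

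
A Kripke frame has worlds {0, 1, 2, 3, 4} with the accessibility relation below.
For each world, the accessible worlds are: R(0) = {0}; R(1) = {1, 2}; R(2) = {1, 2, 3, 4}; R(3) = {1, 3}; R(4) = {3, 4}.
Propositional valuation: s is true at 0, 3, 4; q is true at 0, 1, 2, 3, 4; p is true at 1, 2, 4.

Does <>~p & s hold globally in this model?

Recall that <>ψ holds at a world iff ψ holds at some accessible world.
Let φ = <>~p & s. Evaluate φ at each world:
  0 (successors {0}): φ is true.
  1 (successors {1, 2}): φ is false.
  2 (successors {1, 2, 3, 4}): φ is false.
  3 (successors {1, 3}): φ is true.
  4 (successors {3, 4}): φ is true.
Detail at 1 (counterexample):
  At 1: <>~p is false, s is false, so <>~p & s is false.
    At 1: <>~p requires ~p at some successor in {1, 2}.
      At 1: ~p is false.
      At 2: ~p is false.
    So <>~p is false at 1.

No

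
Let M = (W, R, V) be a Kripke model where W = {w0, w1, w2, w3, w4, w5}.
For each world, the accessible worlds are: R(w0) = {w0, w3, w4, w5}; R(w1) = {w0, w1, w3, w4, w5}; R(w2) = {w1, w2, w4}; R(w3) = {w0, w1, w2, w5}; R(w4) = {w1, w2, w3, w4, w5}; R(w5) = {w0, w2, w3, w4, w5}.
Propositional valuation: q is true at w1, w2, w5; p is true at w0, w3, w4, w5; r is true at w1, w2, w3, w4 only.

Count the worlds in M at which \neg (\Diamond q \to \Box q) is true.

Let φ = \neg (\Diamond q \to \Box q). Evaluate φ at each world:
  w0 (successors {w0, w3, w4, w5}): φ is true.
  w1 (successors {w0, w1, w3, w4, w5}): φ is true.
  w2 (successors {w1, w2, w4}): φ is true.
  w3 (successors {w0, w1, w2, w5}): φ is true.
  w4 (successors {w1, w2, w3, w4, w5}): φ is true.
  w5 (successors {w0, w2, w3, w4, w5}): φ is true.
For instance, at w4:
  At w4: \Diamond q \to \Box q is false, so \neg (\Diamond q \to \Box q) is true.
    At w4: \Diamond q is true, \Box q is false, so \Diamond q \to \Box q is false.
      At w4: \Diamond q requires q at some successor in {w1, w2, w3, w4, w5}.
        q holds at w1, so \Diamond q is true at w4.
      At w4: \Box q requires q at every successor {w1, w2, w3, w4, w5}.
        q fails at w3, so \Box q is false at w4.
Satisfying worlds: {w0, w1, w2, w3, w4, w5}

6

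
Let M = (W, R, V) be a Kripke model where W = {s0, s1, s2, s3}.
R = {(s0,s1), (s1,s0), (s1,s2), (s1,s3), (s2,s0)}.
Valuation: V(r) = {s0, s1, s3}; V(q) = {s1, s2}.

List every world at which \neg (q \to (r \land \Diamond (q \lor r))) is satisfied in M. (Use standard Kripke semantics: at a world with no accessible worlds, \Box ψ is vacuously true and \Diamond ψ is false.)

s2

Let φ = \neg (q \to (r \land \Diamond (q \lor r))). Evaluate φ at each world:
  s0 (successors {s1}): φ is false.
  s1 (successors {s0, s2, s3}): φ is false.
  s2 (successors {s0}): φ is true.
  s3 (successors ∅): φ is false.
For instance, at s2:
  At s2: q \to (r \land \Diamond (q \lor r)) is false, so \neg (q \to (r \land \Diamond (q \lor r))) is true.
    At s2: q is true, r \land \Diamond (q \lor r) is false, so q \to (r \land \Diamond (q \lor r)) is false.
      At s2: r is false, \Diamond (q \lor r) is true, so r \land \Diamond (q \lor r) is false.
Satisfying worlds: {s2}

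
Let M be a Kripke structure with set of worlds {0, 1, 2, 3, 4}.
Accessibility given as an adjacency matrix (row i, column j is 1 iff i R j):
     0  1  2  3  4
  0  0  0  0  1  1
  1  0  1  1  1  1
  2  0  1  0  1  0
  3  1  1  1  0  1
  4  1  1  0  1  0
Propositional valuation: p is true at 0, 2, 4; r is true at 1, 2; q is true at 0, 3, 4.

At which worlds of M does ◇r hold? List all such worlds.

1, 2, 3, 4

Let φ = ◇r. Evaluate φ at each world:
  0 (successors {3, 4}): φ is false.
  1 (successors {1, 2, 3, 4}): φ is true.
  2 (successors {1, 3}): φ is true.
  3 (successors {0, 1, 2, 4}): φ is true.
  4 (successors {0, 1, 3}): φ is true.
For instance, at 4:
  At 4: ◇r requires r at some successor in {0, 1, 3}.
    r holds at 1, so ◇r is true at 4.
Satisfying worlds: {1, 2, 3, 4}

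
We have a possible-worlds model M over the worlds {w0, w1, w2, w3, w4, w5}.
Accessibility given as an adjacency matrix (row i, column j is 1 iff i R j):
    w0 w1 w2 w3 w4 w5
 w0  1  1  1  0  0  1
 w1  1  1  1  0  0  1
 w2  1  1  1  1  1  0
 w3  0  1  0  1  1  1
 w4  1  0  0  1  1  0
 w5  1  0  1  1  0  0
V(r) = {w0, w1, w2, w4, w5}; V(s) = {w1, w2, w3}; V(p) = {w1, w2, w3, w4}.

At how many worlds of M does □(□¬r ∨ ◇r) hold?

Recall that □ψ holds at a world iff ψ holds at every accessible world, and ◇ψ holds iff ψ holds at some accessible world.
Let φ = □(□¬r ∨ ◇r). Evaluate φ at each world:
  w0 (successors {w0, w1, w2, w5}): φ is true.
  w1 (successors {w0, w1, w2, w5}): φ is true.
  w2 (successors {w0, w1, w2, w3, w4}): φ is true.
  w3 (successors {w1, w3, w4, w5}): φ is true.
  w4 (successors {w0, w3, w4}): φ is true.
  w5 (successors {w0, w2, w3}): φ is true.
For instance, at w3:
  At w3: □(□¬r ∨ ◇r) requires □¬r ∨ ◇r at every successor {w1, w3, w4, w5}.
    At w1: □¬r ∨ ◇r is true.
    At w3: □¬r ∨ ◇r is true.
    At w4: □¬r ∨ ◇r is true.
    At w5: □¬r ∨ ◇r is true.
  So □(□¬r ∨ ◇r) is true at w3.
Satisfying worlds: {w0, w1, w2, w3, w4, w5}

6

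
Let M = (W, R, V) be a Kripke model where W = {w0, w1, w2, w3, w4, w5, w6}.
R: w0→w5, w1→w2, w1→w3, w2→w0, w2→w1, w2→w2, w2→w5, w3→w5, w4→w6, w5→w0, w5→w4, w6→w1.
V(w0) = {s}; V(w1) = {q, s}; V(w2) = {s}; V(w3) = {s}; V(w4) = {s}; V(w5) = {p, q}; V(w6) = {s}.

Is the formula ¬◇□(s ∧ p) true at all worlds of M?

Yes

Let φ = ¬◇□(s ∧ p). Evaluate φ at each world:
  w0 (successors {w5}): φ is true.
  w1 (successors {w2, w3}): φ is true.
  w2 (successors {w0, w1, w2, w5}): φ is true.
  w3 (successors {w5}): φ is true.
  w4 (successors {w6}): φ is true.
  w5 (successors {w0, w4}): φ is true.
  w6 (successors {w1}): φ is true.
For instance, at w0:
  At w0: ◇□(s ∧ p) is false, so ¬◇□(s ∧ p) is true.
    At w0: ◇□(s ∧ p) requires □(s ∧ p) at some successor in {w5}.
      At w5: □(s ∧ p) is false.
    So ◇□(s ∧ p) is false at w0.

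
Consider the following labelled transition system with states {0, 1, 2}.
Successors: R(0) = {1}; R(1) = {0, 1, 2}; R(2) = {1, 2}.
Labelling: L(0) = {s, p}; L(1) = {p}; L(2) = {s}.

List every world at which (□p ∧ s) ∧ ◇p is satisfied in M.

0

Let φ = (□p ∧ s) ∧ ◇p. Evaluate φ at each world:
  0 (successors {1}): φ is true.
  1 (successors {0, 1, 2}): φ is false.
  2 (successors {1, 2}): φ is false.
For instance, at 1:
  At 1: □p ∧ s is false, ◇p is true, so (□p ∧ s) ∧ ◇p is false.
    At 1: □p is false, s is false, so □p ∧ s is false.
      At 1: □p requires p at every successor {0, 1, 2}.
        p fails at 2, so □p is false at 1.
    At 1: ◇p requires p at some successor in {0, 1, 2}.
      p holds at 0, so ◇p is true at 1.
Satisfying worlds: {0}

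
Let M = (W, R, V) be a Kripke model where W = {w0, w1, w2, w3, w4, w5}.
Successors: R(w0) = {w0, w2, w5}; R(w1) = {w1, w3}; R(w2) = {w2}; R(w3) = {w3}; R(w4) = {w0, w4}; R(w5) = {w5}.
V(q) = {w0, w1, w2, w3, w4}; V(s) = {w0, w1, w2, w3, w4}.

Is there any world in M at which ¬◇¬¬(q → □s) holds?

Recall that □ψ holds at a world iff ψ holds at every accessible world, and ◇ψ holds iff ψ holds at some accessible world.
Let φ = ¬◇¬¬(q → □s). Evaluate φ at each world:
  w0 (successors {w0, w2, w5}): φ is false.
  w1 (successors {w1, w3}): φ is false.
  w2 (successors {w2}): φ is false.
  w3 (successors {w3}): φ is false.
  w4 (successors {w0, w4}): φ is false.
  w5 (successors {w5}): φ is false.
For instance, at w0:
  At w0: ◇¬¬(q → □s) is true, so ¬◇¬¬(q → □s) is false.
    At w0: ◇¬¬(q → □s) requires ¬¬(q → □s) at some successor in {w0, w2, w5}.
      ¬¬(q → □s) holds at w2, so ◇¬¬(q → □s) is true at w0.

No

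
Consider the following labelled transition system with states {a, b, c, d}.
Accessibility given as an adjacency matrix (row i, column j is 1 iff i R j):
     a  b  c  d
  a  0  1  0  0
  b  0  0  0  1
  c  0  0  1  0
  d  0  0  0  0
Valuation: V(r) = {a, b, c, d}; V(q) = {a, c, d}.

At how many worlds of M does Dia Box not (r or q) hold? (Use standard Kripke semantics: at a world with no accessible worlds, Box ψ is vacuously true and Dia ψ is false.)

1

Let φ = Dia Box not (r or q). Evaluate φ at each world:
  a (successors {b}): φ is false.
  b (successors {d}): φ is true.
  c (successors {c}): φ is false.
  d (successors ∅): φ is false.
For instance, at b:
  At b: Dia Box not (r or q) requires Box not (r or q) at some successor in {d}.
    Box not (r or q) holds at d, so Dia Box not (r or q) is true at b.
      At d: no accessible worlds, so Box not (r or q) holds vacuously.
Satisfying worlds: {b}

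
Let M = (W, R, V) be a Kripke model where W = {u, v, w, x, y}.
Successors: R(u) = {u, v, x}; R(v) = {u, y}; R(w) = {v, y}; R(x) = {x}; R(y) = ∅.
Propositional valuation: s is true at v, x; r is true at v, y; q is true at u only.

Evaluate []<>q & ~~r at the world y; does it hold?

At y: []<>q is true, ~~r is true, so []<>q & ~~r is true.
  At y: no accessible worlds, so []<>q holds vacuously.

Yes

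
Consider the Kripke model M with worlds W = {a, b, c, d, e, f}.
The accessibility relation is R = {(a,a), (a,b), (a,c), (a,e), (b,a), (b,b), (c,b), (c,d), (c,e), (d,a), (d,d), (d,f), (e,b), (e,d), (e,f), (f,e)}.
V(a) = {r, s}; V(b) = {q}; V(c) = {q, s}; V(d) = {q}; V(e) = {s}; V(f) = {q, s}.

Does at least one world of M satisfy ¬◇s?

Let φ = ¬◇s. Evaluate φ at each world:
  a (successors {a, b, c, e}): φ is false.
  b (successors {a, b}): φ is false.
  c (successors {b, d, e}): φ is false.
  d (successors {a, d, f}): φ is false.
  e (successors {b, d, f}): φ is false.
  f (successors {e}): φ is false.
For instance, at e:
  At e: ◇s is true, so ¬◇s is false.
    At e: ◇s requires s at some successor in {b, d, f}.
      s holds at f, so ◇s is true at e.

No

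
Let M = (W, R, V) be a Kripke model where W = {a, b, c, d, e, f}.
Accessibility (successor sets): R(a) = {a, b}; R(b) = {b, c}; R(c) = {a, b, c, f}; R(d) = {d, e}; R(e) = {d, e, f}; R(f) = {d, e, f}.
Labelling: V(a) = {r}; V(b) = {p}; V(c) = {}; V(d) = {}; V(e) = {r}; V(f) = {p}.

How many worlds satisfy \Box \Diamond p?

Let φ = \Box \Diamond p. Evaluate φ at each world:
  a (successors {a, b}): φ is true.
  b (successors {b, c}): φ is true.
  c (successors {a, b, c, f}): φ is true.
  d (successors {d, e}): φ is false.
  e (successors {d, e, f}): φ is false.
  f (successors {d, e, f}): φ is false.
For instance, at b:
  At b: \Box \Diamond p requires \Diamond p at every successor {b, c}.
      At b: \Diamond p requires p at some successor in {b, c}.
        p holds at b, so \Diamond p is true at b.
      At c: \Diamond p requires p at some successor in {a, b, c, f}.
        p holds at b, so \Diamond p is true at c.
  So \Box \Diamond p is true at b.
Satisfying worlds: {a, b, c}

3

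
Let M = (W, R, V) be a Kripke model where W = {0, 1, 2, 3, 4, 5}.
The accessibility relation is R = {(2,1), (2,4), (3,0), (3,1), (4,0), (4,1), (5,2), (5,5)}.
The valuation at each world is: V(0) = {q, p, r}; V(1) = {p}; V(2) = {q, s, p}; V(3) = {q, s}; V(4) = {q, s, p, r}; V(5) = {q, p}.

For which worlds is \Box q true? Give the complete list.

Let φ = \Box q. Evaluate φ at each world:
  0 (successors ∅): φ is true.
  1 (successors ∅): φ is true.
  2 (successors {1, 4}): φ is false.
  3 (successors {0, 1}): φ is false.
  4 (successors {0, 1}): φ is false.
  5 (successors {2, 5}): φ is true.
For instance, at 4:
  At 4: \Box q requires q at every successor {0, 1}.
    q fails at 1, so \Box q is false at 4.
Satisfying worlds: {0, 1, 5}

0, 1, 5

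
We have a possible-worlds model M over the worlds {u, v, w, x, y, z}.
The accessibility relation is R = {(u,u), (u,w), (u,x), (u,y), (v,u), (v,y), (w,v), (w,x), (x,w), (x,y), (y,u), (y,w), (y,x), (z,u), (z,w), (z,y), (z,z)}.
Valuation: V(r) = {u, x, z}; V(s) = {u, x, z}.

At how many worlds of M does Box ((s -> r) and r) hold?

0

Let φ = Box ((s -> r) and r). Evaluate φ at each world:
  u (successors {u, w, x, y}): φ is false.
  v (successors {u, y}): φ is false.
  w (successors {v, x}): φ is false.
  x (successors {w, y}): φ is false.
  y (successors {u, w, x}): φ is false.
  z (successors {u, w, y, z}): φ is false.
For instance, at v:
  At v: Box ((s -> r) and r) requires (s -> r) and r at every successor {u, y}.
    (s -> r) and r fails at y, so Box ((s -> r) and r) is false at v.
Satisfying worlds: none.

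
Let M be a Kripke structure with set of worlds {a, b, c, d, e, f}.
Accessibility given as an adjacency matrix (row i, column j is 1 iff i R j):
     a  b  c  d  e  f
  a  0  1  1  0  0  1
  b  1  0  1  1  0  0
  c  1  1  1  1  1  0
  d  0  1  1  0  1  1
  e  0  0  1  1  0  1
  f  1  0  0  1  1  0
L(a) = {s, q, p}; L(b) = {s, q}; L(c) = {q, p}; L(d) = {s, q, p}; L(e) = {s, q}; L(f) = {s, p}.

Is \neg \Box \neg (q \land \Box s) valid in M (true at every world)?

No

Let φ = \neg \Box \neg (q \land \Box s). Evaluate φ at each world:
  a (successors {b, c, f}): φ is false.
  b (successors {a, c, d}): φ is false.
  c (successors {a, b, c, d, e}): φ is false.
  d (successors {b, c, e, f}): φ is false.
  e (successors {c, d, f}): φ is false.
  f (successors {a, d, e}): φ is false.
Detail at a (counterexample):
  At a: \Box \neg (q \land \Box s) is true, so \neg \Box \neg (q \land \Box s) is false.
    At a: \Box \neg (q \land \Box s) requires \neg (q \land \Box s) at every successor {b, c, f}.
      At b: \neg (q \land \Box s) is true.
      At c: \neg (q \land \Box s) is true.
      At f: \neg (q \land \Box s) is true.
    So \Box \neg (q \land \Box s) is true at a.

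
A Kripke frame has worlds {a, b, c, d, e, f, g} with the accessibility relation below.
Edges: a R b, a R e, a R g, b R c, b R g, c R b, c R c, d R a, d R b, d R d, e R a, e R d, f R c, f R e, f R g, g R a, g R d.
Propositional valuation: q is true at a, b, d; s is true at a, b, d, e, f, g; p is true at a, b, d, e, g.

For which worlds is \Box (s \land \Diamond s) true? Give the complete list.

Recall that \Box ψ holds at a world iff ψ holds at every accessible world, and \Diamond ψ holds iff ψ holds at some accessible world.
Let φ = \Box (s \land \Diamond s). Evaluate φ at each world:
  a (successors {b, e, g}): φ is true.
  b (successors {c, g}): φ is false.
  c (successors {b, c}): φ is false.
  d (successors {a, b, d}): φ is true.
  e (successors {a, d}): φ is true.
  f (successors {c, e, g}): φ is false.
  g (successors {a, d}): φ is true.
For instance, at a:
  At a: \Box (s \land \Diamond s) requires s \land \Diamond s at every successor {b, e, g}.
      At b: s is true, \Diamond s is true, so s \land \Diamond s is true.
      At e: s is true, \Diamond s is true, so s \land \Diamond s is true.
      At g: s is true, \Diamond s is true, so s \land \Diamond s is true.
  So \Box (s \land \Diamond s) is true at a.
Satisfying worlds: {a, d, e, g}

a, d, e, g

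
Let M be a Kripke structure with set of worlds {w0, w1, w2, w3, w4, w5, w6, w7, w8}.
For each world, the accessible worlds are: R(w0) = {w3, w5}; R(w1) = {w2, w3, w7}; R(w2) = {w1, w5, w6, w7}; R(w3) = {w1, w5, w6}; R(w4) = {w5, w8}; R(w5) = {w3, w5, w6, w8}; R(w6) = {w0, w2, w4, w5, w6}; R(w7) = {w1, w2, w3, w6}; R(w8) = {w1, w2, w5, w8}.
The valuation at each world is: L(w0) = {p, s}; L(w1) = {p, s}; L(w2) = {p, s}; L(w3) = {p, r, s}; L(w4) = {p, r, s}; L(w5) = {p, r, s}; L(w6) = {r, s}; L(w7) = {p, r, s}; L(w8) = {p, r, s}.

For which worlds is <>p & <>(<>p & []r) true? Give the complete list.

Recall that []ψ holds at a world iff ψ holds at every accessible world, and <>ψ holds iff ψ holds at some accessible world.
Let φ = <>p & <>(<>p & []r). Evaluate φ at each world:
  w0 (successors {w3, w5}): φ is true.
  w1 (successors {w2, w3, w7}): φ is false.
  w2 (successors {w1, w5, w6, w7}): φ is true.
  w3 (successors {w1, w5, w6}): φ is true.
  w4 (successors {w5, w8}): φ is true.
  w5 (successors {w3, w5, w6, w8}): φ is true.
  w6 (successors {w0, w2, w4, w5, w6}): φ is true.
  w7 (successors {w1, w2, w3, w6}): φ is false.
  w8 (successors {w1, w2, w5, w8}): φ is true.
For instance, at w6:
  At w6: <>p is true, <>(<>p & []r) is true, so <>p & <>(<>p & []r) is true.
    At w6: <>p requires p at some successor in {w0, w2, w4, w5, w6}.
      p holds at w0, so <>p is true at w6.
    At w6: <>(<>p & []r) requires <>p & []r at some successor in {w0, w2, w4, w5, w6}.
      <>p & []r holds at w0, so <>(<>p & []r) is true at w6.
Satisfying worlds: {w0, w2, w3, w4, w5, w6, w8}

w0, w2, w3, w4, w5, w6, w8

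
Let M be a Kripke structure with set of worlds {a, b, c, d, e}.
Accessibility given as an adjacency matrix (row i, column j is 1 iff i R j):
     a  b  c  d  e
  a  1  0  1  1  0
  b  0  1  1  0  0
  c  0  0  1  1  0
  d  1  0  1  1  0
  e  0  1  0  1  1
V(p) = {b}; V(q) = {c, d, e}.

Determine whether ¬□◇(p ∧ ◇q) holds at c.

Yes

At c: □◇(p ∧ ◇q) is false, so ¬□◇(p ∧ ◇q) is true.
  At c: □◇(p ∧ ◇q) requires ◇(p ∧ ◇q) at every successor {c, d}.
    ◇(p ∧ ◇q) fails at c, so □◇(p ∧ ◇q) is false at c.
      At c: ◇(p ∧ ◇q) requires p ∧ ◇q at some successor in {c, d}.
        At c: p ∧ ◇q is false.
        At d: p ∧ ◇q is false.
      So ◇(p ∧ ◇q) is false at c.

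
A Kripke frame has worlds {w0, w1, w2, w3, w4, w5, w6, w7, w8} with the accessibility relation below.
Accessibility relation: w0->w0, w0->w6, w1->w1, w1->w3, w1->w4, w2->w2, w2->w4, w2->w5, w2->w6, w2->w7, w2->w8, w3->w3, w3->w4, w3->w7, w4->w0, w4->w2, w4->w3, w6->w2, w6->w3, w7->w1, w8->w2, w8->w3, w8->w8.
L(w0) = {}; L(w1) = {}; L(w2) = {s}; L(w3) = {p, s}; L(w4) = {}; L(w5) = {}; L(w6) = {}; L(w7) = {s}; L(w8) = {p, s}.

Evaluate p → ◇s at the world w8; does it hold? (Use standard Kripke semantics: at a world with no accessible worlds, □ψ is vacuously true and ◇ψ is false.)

Yes

At w8: p is true, ◇s is true, so p → ◇s is true.
  At w8: ◇s requires s at some successor in {w2, w3, w8}.
    s holds at w2, so ◇s is true at w8.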